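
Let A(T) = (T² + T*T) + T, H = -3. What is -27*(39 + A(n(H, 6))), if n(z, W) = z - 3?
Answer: -2835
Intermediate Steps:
n(z, W) = -3 + z
A(T) = T + 2*T² (A(T) = (T² + T²) + T = 2*T² + T = T + 2*T²)
-27*(39 + A(n(H, 6))) = -27*(39 + (-3 - 3)*(1 + 2*(-3 - 3))) = -27*(39 - 6*(1 + 2*(-6))) = -27*(39 - 6*(1 - 12)) = -27*(39 - 6*(-11)) = -27*(39 + 66) = -27*105 = -2835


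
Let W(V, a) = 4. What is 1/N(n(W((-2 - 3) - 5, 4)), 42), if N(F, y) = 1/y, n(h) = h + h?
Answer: 42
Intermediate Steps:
n(h) = 2*h
1/N(n(W((-2 - 3) - 5, 4)), 42) = 1/(1/42) = 42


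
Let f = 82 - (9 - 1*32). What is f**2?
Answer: 11025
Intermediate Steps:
f = 105 (f = 82 - (9 - 32) = 82 - 1*(-23) = 82 + 23 = 105)
f**2 = 105**2 = 11025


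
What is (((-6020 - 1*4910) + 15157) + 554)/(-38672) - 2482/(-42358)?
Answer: -53264847/819034288 ≈ -0.065034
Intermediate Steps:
(((-6020 - 1*4910) + 15157) + 554)/(-38672) - 2482/(-42358) = (((-6020 - 4910) + 15157) + 554)*(-1/38672) - 2482*(-1/42358) = ((-10930 + 15157) + 554)*(-1/38672) + 1241/21179 = (4227 + 554)*(-1/38672) + 1241/21179 = 4781*(-1/38672) + 1241/21179 = -4781/38672 + 1241/21179 = -53264847/819034288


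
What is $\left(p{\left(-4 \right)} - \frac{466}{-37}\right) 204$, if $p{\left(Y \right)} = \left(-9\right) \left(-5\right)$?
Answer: $\frac{434724}{37} \approx 11749.0$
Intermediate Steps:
$p{\left(Y \right)} = 45$
$\left(p{\left(-4 \right)} - \frac{466}{-37}\right) 204 = \left(45 - \frac{466}{-37}\right) 204 = \left(45 - - \frac{466}{37}\right) 204 = \left(45 + \frac{466}{37}\right) 204 = \frac{2131}{37} \cdot 204 = \frac{434724}{37}$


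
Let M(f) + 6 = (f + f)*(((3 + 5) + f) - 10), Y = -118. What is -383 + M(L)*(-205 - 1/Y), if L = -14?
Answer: -5368366/59 ≈ -90989.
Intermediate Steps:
M(f) = -6 + 2*f*(-2 + f) (M(f) = -6 + (f + f)*(((3 + 5) + f) - 10) = -6 + (2*f)*((8 + f) - 10) = -6 + (2*f)*(-2 + f) = -6 + 2*f*(-2 + f))
-383 + M(L)*(-205 - 1/Y) = -383 + (-6 - 4*(-14) + 2*(-14)²)*(-205 - 1/(-118)) = -383 + (-6 + 56 + 2*196)*(-205 - 1*(-1/118)) = -383 + (-6 + 56 + 392)*(-205 + 1/118) = -383 + 442*(-24189/118) = -383 - 5345769/59 = -5368366/59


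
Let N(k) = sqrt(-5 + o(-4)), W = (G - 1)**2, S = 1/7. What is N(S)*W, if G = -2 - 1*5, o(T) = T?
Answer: 192*I ≈ 192.0*I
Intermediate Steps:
G = -7 (G = -2 - 5 = -7)
S = 1/7 ≈ 0.14286
W = 64 (W = (-7 - 1)**2 = (-8)**2 = 64)
N(k) = 3*I (N(k) = sqrt(-5 - 4) = sqrt(-9) = 3*I)
N(S)*W = (3*I)*64 = 192*I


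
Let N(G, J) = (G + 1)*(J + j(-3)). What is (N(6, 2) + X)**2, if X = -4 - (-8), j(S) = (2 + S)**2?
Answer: 625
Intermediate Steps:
N(G, J) = (1 + G)*(1 + J) (N(G, J) = (G + 1)*(J + (2 - 3)**2) = (1 + G)*(J + (-1)**2) = (1 + G)*(J + 1) = (1 + G)*(1 + J))
X = 4 (X = -4 - 1*(-8) = -4 + 8 = 4)
(N(6, 2) + X)**2 = ((1 + 6 + 2 + 6*2) + 4)**2 = ((1 + 6 + 2 + 12) + 4)**2 = (21 + 4)**2 = 25**2 = 625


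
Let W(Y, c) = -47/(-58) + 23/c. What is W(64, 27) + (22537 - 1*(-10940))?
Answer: 52427585/1566 ≈ 33479.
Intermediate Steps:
W(Y, c) = 47/58 + 23/c (W(Y, c) = -47*(-1/58) + 23/c = 47/58 + 23/c)
W(64, 27) + (22537 - 1*(-10940)) = (47/58 + 23/27) + (22537 - 1*(-10940)) = (47/58 + 23*(1/27)) + (22537 + 10940) = (47/58 + 23/27) + 33477 = 2603/1566 + 33477 = 52427585/1566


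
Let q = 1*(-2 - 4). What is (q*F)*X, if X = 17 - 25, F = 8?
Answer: 384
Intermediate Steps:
q = -6 (q = 1*(-6) = -6)
X = -8
(q*F)*X = -6*8*(-8) = -48*(-8) = 384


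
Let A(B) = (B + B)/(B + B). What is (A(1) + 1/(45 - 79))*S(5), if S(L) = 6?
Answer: 99/17 ≈ 5.8235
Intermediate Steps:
A(B) = 1 (A(B) = (2*B)/((2*B)) = (2*B)*(1/(2*B)) = 1)
(A(1) + 1/(45 - 79))*S(5) = (1 + 1/(45 - 79))*6 = (1 + 1/(-34))*6 = (1 - 1/34)*6 = (33/34)*6 = 99/17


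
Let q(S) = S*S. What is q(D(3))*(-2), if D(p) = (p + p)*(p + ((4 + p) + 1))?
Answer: -8712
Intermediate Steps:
D(p) = 2*p*(5 + 2*p) (D(p) = (2*p)*(p + (5 + p)) = (2*p)*(5 + 2*p) = 2*p*(5 + 2*p))
q(S) = S**2
q(D(3))*(-2) = (2*3*(5 + 2*3))**2*(-2) = (2*3*(5 + 6))**2*(-2) = (2*3*11)**2*(-2) = 66**2*(-2) = 4356*(-2) = -8712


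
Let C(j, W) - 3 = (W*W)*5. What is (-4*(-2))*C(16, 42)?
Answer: 70584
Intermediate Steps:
C(j, W) = 3 + 5*W**2 (C(j, W) = 3 + (W*W)*5 = 3 + W**2*5 = 3 + 5*W**2)
(-4*(-2))*C(16, 42) = (-4*(-2))*(3 + 5*42**2) = 8*(3 + 5*1764) = 8*(3 + 8820) = 8*8823 = 70584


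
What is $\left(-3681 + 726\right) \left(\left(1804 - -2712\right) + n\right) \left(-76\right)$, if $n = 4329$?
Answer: $1986410100$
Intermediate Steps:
$\left(-3681 + 726\right) \left(\left(1804 - -2712\right) + n\right) \left(-76\right) = \left(-3681 + 726\right) \left(\left(1804 - -2712\right) + 4329\right) \left(-76\right) = - 2955 \left(\left(1804 + 2712\right) + 4329\right) \left(-76\right) = - 2955 \left(4516 + 4329\right) \left(-76\right) = \left(-2955\right) 8845 \left(-76\right) = \left(-26136975\right) \left(-76\right) = 1986410100$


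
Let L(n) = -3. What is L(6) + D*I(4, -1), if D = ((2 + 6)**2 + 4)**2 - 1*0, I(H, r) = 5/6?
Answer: 11551/3 ≈ 3850.3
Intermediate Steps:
I(H, r) = 5/6 (I(H, r) = 5*(1/6) = 5/6)
D = 4624 (D = (8**2 + 4)**2 + 0 = (64 + 4)**2 + 0 = 68**2 + 0 = 4624 + 0 = 4624)
L(6) + D*I(4, -1) = -3 + 4624*(5/6) = -3 + 11560/3 = 11551/3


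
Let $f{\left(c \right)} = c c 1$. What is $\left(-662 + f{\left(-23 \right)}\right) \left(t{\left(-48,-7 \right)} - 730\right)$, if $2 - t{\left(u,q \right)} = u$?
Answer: $90440$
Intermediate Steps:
$t{\left(u,q \right)} = 2 - u$
$f{\left(c \right)} = c^{2}$ ($f{\left(c \right)} = c^{2} \cdot 1 = c^{2}$)
$\left(-662 + f{\left(-23 \right)}\right) \left(t{\left(-48,-7 \right)} - 730\right) = \left(-662 + \left(-23\right)^{2}\right) \left(\left(2 - -48\right) - 730\right) = \left(-662 + 529\right) \left(\left(2 + 48\right) - 730\right) = - 133 \left(50 - 730\right) = \left(-133\right) \left(-680\right) = 90440$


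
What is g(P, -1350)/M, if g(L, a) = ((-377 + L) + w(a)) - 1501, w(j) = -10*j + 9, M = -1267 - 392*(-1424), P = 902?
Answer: 12533/556941 ≈ 0.022503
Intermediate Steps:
M = 556941 (M = -1267 + 558208 = 556941)
w(j) = 9 - 10*j
g(L, a) = -1869 + L - 10*a (g(L, a) = ((-377 + L) + (9 - 10*a)) - 1501 = (-368 + L - 10*a) - 1501 = -1869 + L - 10*a)
g(P, -1350)/M = (-1869 + 902 - 10*(-1350))/556941 = (-1869 + 902 + 13500)*(1/556941) = 12533*(1/556941) = 12533/556941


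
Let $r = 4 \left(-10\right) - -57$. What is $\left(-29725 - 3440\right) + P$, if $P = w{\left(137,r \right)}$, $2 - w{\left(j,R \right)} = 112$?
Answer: $-33275$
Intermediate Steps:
$r = 17$ ($r = -40 + 57 = 17$)
$w{\left(j,R \right)} = -110$ ($w{\left(j,R \right)} = 2 - 112 = -110$)
$P = -110$
$\left(-29725 - 3440\right) + P = \left(-29725 - 3440\right) - 110 = -33165 - 110 = -33275$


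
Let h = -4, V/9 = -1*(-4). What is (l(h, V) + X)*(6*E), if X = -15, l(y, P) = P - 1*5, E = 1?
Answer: 96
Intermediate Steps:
V = 36 (V = 9*(-1*(-4)) = 9*4 = 36)
l(y, P) = -5 + P (l(y, P) = P - 5 = -5 + P)
(l(h, V) + X)*(6*E) = ((-5 + 36) - 15)*(6*1) = (31 - 15)*6 = 16*6 = 96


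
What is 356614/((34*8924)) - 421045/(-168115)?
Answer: 18770395233/5100878084 ≈ 3.6798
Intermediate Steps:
356614/((34*8924)) - 421045/(-168115) = 356614/303416 - 421045*(-1/168115) = 356614*(1/303416) + 84209/33623 = 178307/151708 + 84209/33623 = 18770395233/5100878084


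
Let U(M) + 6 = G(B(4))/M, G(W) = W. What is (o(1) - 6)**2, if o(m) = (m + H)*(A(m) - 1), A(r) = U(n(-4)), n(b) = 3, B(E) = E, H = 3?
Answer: 7396/9 ≈ 821.78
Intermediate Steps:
U(M) = -6 + 4/M
A(r) = -14/3 (A(r) = -6 + 4/3 = -14/3)
o(m) = -17 - 17*m/3 (o(m) = (m + 3)*(-14/3 - 1) = (3 + m)*(-17/3) = -17 - 17*m/3)
(o(1) - 6)**2 = ((-17 - 17/3*1) - 6)**2 = ((-17 - 17/3) - 6)**2 = (-68/3 - 6)**2 = (-86/3)**2 = 7396/9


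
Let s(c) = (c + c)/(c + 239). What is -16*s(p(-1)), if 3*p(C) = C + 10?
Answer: -48/121 ≈ -0.39669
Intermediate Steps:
p(C) = 10/3 + C/3 (p(C) = (C + 10)/3 = (10 + C)/3 = 10/3 + C/3)
s(c) = 2*c/(239 + c) (s(c) = (2*c)/(239 + c) = 2*c/(239 + c))
-16*s(p(-1)) = -32*(10/3 + (1/3)*(-1))/(239 + (10/3 + (1/3)*(-1))) = -32*(10/3 - 1/3)/(239 + (10/3 - 1/3)) = -32*3/(239 + 3) = -32*3/242 = -16*3/121 = -48/121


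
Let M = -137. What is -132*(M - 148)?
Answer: 37620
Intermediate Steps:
-132*(M - 148) = -132*(-137 - 148) = -132*(-285) = 37620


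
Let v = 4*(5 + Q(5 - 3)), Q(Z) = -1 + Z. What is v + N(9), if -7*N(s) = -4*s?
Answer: 204/7 ≈ 29.143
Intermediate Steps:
N(s) = 4*s/7 (N(s) = -(-4)*s/7 = 4*s/7)
v = 24 (v = 4*(5 + (-1 + (5 - 3))) = 4*(5 + (-1 + 2)) = 4*(5 + 1) = 4*6 = 24)
v + N(9) = 24 + (4/7)*9 = 24 + 36/7 = 204/7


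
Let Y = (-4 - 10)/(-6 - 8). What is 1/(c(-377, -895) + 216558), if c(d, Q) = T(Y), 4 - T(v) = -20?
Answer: 1/216582 ≈ 4.6172e-6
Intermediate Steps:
Y = 1 (Y = -14/(-14) = -14*(-1/14) = 1)
T(v) = 24 (T(v) = 4 - 1*(-20) = 4 + 20 = 24)
c(d, Q) = 24
1/(c(-377, -895) + 216558) = 1/(24 + 216558) = 1/216582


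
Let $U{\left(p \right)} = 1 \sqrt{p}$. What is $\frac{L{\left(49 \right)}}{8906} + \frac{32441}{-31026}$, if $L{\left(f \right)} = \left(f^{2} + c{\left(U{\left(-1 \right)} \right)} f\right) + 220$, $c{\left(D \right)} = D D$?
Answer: $- \frac{104560337}{138158778} \approx -0.75681$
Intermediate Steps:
$U{\left(p \right)} = \sqrt{p}$
$c{\left(D \right)} = D^{2}$
$L{\left(f \right)} = 220 + f^{2} - f$ ($L{\left(f \right)} = \left(f^{2} + \left(\sqrt{-1}\right)^{2} f\right) + 220 = \left(f^{2} + i^{2} f\right) + 220 = \left(f^{2} - f\right) + 220 = 220 + f^{2} - f$)
$\frac{L{\left(49 \right)}}{8906} + \frac{32441}{-31026} = \frac{220 + 49^{2} - 49}{8906} + \frac{32441}{-31026} = \left(220 + 2401 - 49\right) \frac{1}{8906} + 32441 \left(- \frac{1}{31026}\right) = 2572 \cdot \frac{1}{8906} - \frac{32441}{31026} = \frac{1286}{4453} - \frac{32441}{31026} = - \frac{104560337}{138158778}$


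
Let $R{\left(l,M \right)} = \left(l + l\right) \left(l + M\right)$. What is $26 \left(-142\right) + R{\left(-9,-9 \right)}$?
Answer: $-3368$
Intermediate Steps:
$R{\left(l,M \right)} = 2 l \left(M + l\right)$
$26 \left(-142\right) + R{\left(-9,-9 \right)} = 26 \left(-142\right) + 2 \left(-9\right) \left(-9 - 9\right) = -3692 + 2 \left(-9\right) \left(-18\right) = -3692 + 324 = -3368$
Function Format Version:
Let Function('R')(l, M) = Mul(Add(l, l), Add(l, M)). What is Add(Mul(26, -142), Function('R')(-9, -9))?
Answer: -3368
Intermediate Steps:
Function('R')(l, M) = Mul(2, l, Add(M, l)) (Function('R')(l, M) = Mul(Mul(2, l), Add(M, l)) = Mul(2, l, Add(M, l)))
Add(Mul(26, -142), Function('R')(-9, -9)) = Add(Mul(26, -142), Mul(2, -9, Add(-9, -9))) = Add(-3692, Mul(2, -9, -18)) = Add(-3692, 324) = -3368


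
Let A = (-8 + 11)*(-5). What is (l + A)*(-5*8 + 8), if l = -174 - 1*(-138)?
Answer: 1632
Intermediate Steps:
A = -15 (A = 3*(-5) = -15)
l = -36 (l = -174 + 138 = -36)
(l + A)*(-5*8 + 8) = (-36 - 15)*(-5*8 + 8) = -51*(-40 + 8) = -51*(-32) = 1632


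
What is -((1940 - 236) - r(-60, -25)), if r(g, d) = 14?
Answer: -1690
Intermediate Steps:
-((1940 - 236) - r(-60, -25)) = -((1940 - 236) - 1*14) = -(1704 - 14) = -1*1690 = -1690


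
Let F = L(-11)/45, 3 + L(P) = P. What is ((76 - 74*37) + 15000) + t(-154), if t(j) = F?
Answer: 555196/45 ≈ 12338.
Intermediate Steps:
L(P) = -3 + P
F = -14/45 (F = (-3 - 11)/45 = -14*1/45 = -14/45 ≈ -0.31111)
t(j) = -14/45
((76 - 74*37) + 15000) + t(-154) = ((76 - 74*37) + 15000) - 14/45 = ((76 - 2738) + 15000) - 14/45 = (-2662 + 15000) - 14/45 = 12338 - 14/45 = 555196/45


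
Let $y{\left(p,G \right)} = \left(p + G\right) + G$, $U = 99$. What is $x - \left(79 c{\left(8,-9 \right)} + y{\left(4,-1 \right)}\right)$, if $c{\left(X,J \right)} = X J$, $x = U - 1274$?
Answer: $4511$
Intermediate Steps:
$y{\left(p,G \right)} = p + 2 G$ ($y{\left(p,G \right)} = \left(G + p\right) + G = p + 2 G$)
$x = -1175$ ($x = 99 - 1274 = -1175$)
$c{\left(X,J \right)} = J X$
$x - \left(79 c{\left(8,-9 \right)} + y{\left(4,-1 \right)}\right) = -1175 - \left(79 \left(\left(-9\right) 8\right) + \left(4 + 2 \left(-1\right)\right)\right) = -1175 - \left(79 \left(-72\right) + \left(4 - 2\right)\right) = -1175 - \left(-5688 + 2\right) = -1175 - -5686 = -1175 + 5686 = 4511$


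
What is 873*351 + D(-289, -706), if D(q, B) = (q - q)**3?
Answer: 306423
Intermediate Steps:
D(q, B) = 0 (D(q, B) = 0**3 = 0)
873*351 + D(-289, -706) = 873*351 + 0 = 306423 + 0 = 306423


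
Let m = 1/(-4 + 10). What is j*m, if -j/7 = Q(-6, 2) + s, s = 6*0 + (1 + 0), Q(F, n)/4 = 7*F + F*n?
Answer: 1505/6 ≈ 250.83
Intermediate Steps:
Q(F, n) = 28*F + 4*F*n (Q(F, n) = 4*(7*F + F*n) = 28*F + 4*F*n)
s = 1 (s = 0 + 1 = 1)
m = ⅙ (m = 1/6 = ⅙ ≈ 0.16667)
j = 1505 (j = -7*(4*(-6)*(7 + 2) + 1) = -7*(4*(-6)*9 + 1) = -7*(-216 + 1) = -7*(-215) = 1505)
j*m = 1505*(⅙) = 1505/6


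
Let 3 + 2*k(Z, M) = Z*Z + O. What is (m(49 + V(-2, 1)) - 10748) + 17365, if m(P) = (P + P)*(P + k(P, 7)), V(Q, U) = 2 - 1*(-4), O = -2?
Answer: 178767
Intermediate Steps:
V(Q, U) = 6 (V(Q, U) = 2 + 4 = 6)
k(Z, M) = -5/2 + Z**2/2 (k(Z, M) = -3/2 + (Z*Z - 2)/2 = -3/2 + (Z**2 - 2)/2 = -3/2 + (-2 + Z**2)/2 = -3/2 + (-1 + Z**2/2) = -5/2 + Z**2/2)
m(P) = 2*P*(-5/2 + P + P**2/2) (m(P) = (P + P)*(P + (-5/2 + P**2/2)) = (2*P)*(-5/2 + P + P**2/2) = 2*P*(-5/2 + P + P**2/2))
(m(49 + V(-2, 1)) - 10748) + 17365 = ((49 + 6)*(-5 + (49 + 6)**2 + 2*(49 + 6)) - 10748) + 17365 = (55*(-5 + 55**2 + 2*55) - 10748) + 17365 = (55*(-5 + 3025 + 110) - 10748) + 17365 = (55*3130 - 10748) + 17365 = (172150 - 10748) + 17365 = 161402 + 17365 = 178767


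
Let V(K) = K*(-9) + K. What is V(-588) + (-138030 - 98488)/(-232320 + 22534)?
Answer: 493534931/104893 ≈ 4705.1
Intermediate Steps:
V(K) = -8*K (V(K) = -9*K + K = -8*K)
V(-588) + (-138030 - 98488)/(-232320 + 22534) = -8*(-588) + (-138030 - 98488)/(-232320 + 22534) = 4704 - 236518/(-209786) = 4704 - 236518*(-1/209786) = 4704 + 118259/104893 = 493534931/104893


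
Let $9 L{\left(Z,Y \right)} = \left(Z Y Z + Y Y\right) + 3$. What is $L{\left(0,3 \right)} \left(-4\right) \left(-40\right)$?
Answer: $\frac{640}{3} \approx 213.33$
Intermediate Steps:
$L{\left(Z,Y \right)} = \frac{1}{3} + \frac{Y^{2}}{9} + \frac{Y Z^{2}}{9}$ ($L{\left(Z,Y \right)} = \frac{\left(Z Y Z + Y Y\right) + 3}{9} = \frac{\left(Y Z Z + Y^{2}\right) + 3}{9} = \frac{\left(Y Z^{2} + Y^{2}\right) + 3}{9} = \frac{\left(Y^{2} + Y Z^{2}\right) + 3}{9} = \frac{3 + Y^{2} + Y Z^{2}}{9} = \frac{1}{3} + \frac{Y^{2}}{9} + \frac{Y Z^{2}}{9}$)
$L{\left(0,3 \right)} \left(-4\right) \left(-40\right) = \left(\frac{1}{3} + \frac{3^{2}}{9} + \frac{1}{9} \cdot 3 \cdot 0^{2}\right) \left(-4\right) \left(-40\right) = \left(\frac{1}{3} + \frac{1}{9} \cdot 9 + \frac{1}{9} \cdot 3 \cdot 0\right) \left(-4\right) \left(-40\right) = \left(\frac{1}{3} + 1 + 0\right) \left(-4\right) \left(-40\right) = \frac{4}{3} \left(-4\right) \left(-40\right) = \left(- \frac{16}{3}\right) \left(-40\right) = \frac{640}{3}$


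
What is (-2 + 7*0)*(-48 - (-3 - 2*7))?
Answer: 62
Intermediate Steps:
(-2 + 7*0)*(-48 - (-3 - 2*7)) = (-2 + 0)*(-48 - (-3 - 14)) = -2*(-48 - 1*(-17)) = -2*(-48 + 17) = -2*(-31) = 62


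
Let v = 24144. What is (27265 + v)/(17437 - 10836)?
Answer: 51409/6601 ≈ 7.7881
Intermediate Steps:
(27265 + v)/(17437 - 10836) = (27265 + 24144)/(17437 - 10836) = 51409/6601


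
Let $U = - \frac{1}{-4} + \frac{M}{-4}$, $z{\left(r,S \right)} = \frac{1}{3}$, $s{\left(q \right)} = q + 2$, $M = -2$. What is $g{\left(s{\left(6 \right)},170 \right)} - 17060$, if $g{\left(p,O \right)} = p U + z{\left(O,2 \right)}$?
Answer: $- \frac{51161}{3} \approx -17054.0$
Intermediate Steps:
$s{\left(q \right)} = 2 + q$
$z{\left(r,S \right)} = \frac{1}{3}$
$U = \frac{3}{4}$ ($U = - \frac{1}{-4} - \frac{2}{-4} = \left(-1\right) \left(- \frac{1}{4}\right) - - \frac{1}{2} = \frac{1}{4} + \frac{1}{2} = \frac{3}{4} \approx 0.75$)
$g{\left(p,O \right)} = \frac{1}{3} + \frac{3 p}{4}$ ($g{\left(p,O \right)} = p \frac{3}{4} + \frac{1}{3} = \frac{3 p}{4} + \frac{1}{3} = \frac{1}{3} + \frac{3 p}{4}$)
$g{\left(s{\left(6 \right)},170 \right)} - 17060 = \left(\frac{1}{3} + \frac{3 \left(2 + 6\right)}{4}\right) - 17060 = \left(\frac{1}{3} + \frac{3}{4} \cdot 8\right) - 17060 = \left(\frac{1}{3} + 6\right) - 17060 = \frac{19}{3} - 17060 = - \frac{51161}{3}$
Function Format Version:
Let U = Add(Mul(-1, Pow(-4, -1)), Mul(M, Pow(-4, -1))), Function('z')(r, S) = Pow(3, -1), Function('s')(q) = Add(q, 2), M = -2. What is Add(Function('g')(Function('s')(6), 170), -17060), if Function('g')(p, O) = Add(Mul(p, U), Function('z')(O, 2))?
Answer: Rational(-51161, 3) ≈ -17054.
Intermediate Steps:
Function('s')(q) = Add(2, q)
Function('z')(r, S) = Rational(1, 3)
U = Rational(3, 4) (U = Add(Mul(-1, Pow(-4, -1)), Mul(-2, Pow(-4, -1))) = Add(Mul(-1, Rational(-1, 4)), Mul(-2, Rational(-1, 4))) = Add(Rational(1, 4), Rational(1, 2)) = Rational(3, 4) ≈ 0.75000)
Function('g')(p, O) = Add(Rational(1, 3), Mul(Rational(3, 4), p)) (Function('g')(p, O) = Add(Mul(p, Rational(3, 4)), Rational(1, 3)) = Add(Mul(Rational(3, 4), p), Rational(1, 3)) = Add(Rational(1, 3), Mul(Rational(3, 4), p)))
Add(Function('g')(Function('s')(6), 170), -17060) = Add(Add(Rational(1, 3), Mul(Rational(3, 4), Add(2, 6))), -17060) = Add(Add(Rational(1, 3), Mul(Rational(3, 4), 8)), -17060) = Add(Add(Rational(1, 3), 6), -17060) = Add(Rational(19, 3), -17060) = Rational(-51161, 3)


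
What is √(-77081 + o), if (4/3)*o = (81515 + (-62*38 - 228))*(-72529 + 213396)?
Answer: √33356011207/2 ≈ 91318.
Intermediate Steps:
o = 33356319531/4 (o = 3*((81515 + (-62*38 - 228))*(-72529 + 213396))/4 = 3*((81515 + (-2356 - 228))*140867)/4 = 3*((81515 - 2584)*140867)/4 = 3*(78931*140867)/4 = (¾)*11118773177 = 33356319531/4 ≈ 8.3391e+9)
√(-77081 + o) = √(-77081 + 33356319531/4) = √(33356011207/4) = √33356011207/2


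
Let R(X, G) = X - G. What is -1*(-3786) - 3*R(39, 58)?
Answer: 3843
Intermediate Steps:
-1*(-3786) - 3*R(39, 58) = -1*(-3786) - 3*(39 - 1*58) = 3786 - 3*(39 - 58) = 3786 - 3*(-19) = 3786 - 1*(-57) = 3786 + 57 = 3843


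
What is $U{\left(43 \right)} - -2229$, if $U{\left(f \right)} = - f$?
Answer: $2186$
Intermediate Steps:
$U{\left(43 \right)} - -2229 = \left(-1\right) 43 - -2229 = -43 + 2229 = 2186$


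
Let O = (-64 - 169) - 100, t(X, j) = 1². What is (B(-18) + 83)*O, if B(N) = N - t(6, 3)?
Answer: -21312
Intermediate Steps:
t(X, j) = 1
O = -333 (O = -233 - 100 = -333)
B(N) = -1 + N (B(N) = N - 1*1 = N - 1 = -1 + N)
(B(-18) + 83)*O = ((-1 - 18) + 83)*(-333) = (-19 + 83)*(-333) = 64*(-333) = -21312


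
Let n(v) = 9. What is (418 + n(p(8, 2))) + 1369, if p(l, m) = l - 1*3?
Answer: 1796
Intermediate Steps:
p(l, m) = -3 + l (p(l, m) = l - 3 = -3 + l)
(418 + n(p(8, 2))) + 1369 = (418 + 9) + 1369 = 427 + 1369 = 1796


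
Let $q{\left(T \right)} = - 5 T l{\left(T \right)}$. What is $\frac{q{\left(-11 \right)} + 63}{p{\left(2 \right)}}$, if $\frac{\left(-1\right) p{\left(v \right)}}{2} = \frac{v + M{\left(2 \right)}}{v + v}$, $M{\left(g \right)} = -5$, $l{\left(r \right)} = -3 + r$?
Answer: $- \frac{1414}{3} \approx -471.33$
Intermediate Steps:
$q{\left(T \right)} = - 5 T \left(-3 + T\right)$
$p{\left(v \right)} = - \frac{-5 + v}{v}$ ($p{\left(v \right)} = - 2 \frac{v - 5}{v + v} = - 2 \frac{-5 + v}{2 v} = - \frac{-5 + v}{v}$)
$\frac{q{\left(-11 \right)} + 63}{p{\left(2 \right)}} = \frac{5 \left(-11\right) \left(3 - -11\right) + 63}{\frac{1}{2} \left(5 - 2\right)} = \frac{5 \left(-11\right) \left(3 + 11\right) + 63}{\frac{1}{2} \left(5 - 2\right)} = \frac{5 \left(-11\right) 14 + 63}{\frac{1}{2} \cdot 3} = \frac{-770 + 63}{\frac{3}{2}} = \frac{2}{3} \left(-707\right) = - \frac{1414}{3}$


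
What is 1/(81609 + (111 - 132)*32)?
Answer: 1/80937 ≈ 1.2355e-5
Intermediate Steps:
1/(81609 + (111 - 132)*32) = 1/(81609 - 21*32) = 1/(81609 - 672) = 1/80937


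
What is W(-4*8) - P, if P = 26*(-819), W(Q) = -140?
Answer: 21154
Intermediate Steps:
P = -21294
W(-4*8) - P = -140 - 1*(-21294) = -140 + 21294 = 21154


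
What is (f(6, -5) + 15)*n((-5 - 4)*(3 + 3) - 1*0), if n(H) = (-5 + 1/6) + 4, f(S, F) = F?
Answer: -25/3 ≈ -8.3333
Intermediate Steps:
n(H) = -⅚ (n(H) = (-5 + ⅙) + 4 = -29/6 + 4 = -⅚)
(f(6, -5) + 15)*n((-5 - 4)*(3 + 3) - 1*0) = (-5 + 15)*(-⅚) = 10*(-⅚) = -25/3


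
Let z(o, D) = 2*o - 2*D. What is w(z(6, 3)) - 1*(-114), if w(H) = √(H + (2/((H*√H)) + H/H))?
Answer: 114 + √(252 + 2*√6)/6 ≈ 116.67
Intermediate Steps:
z(o, D) = -2*D + 2*o
w(H) = √(1 + H + 2/H^(3/2)) (w(H) = √(H + (2/(H^(3/2)) + 1)) = √(H + (2/H^(3/2) + 1)) = √(H + (1 + 2/H^(3/2))) = √(1 + H + 2/H^(3/2)))
w(z(6, 3)) - 1*(-114) = √(1 + (-2*3 + 2*6) + 2/(-2*3 + 2*6)^(3/2)) - 1*(-114) = √(1 + (-6 + 12) + 2/(-6 + 12)^(3/2)) + 114 = √(1 + 6 + 2/6^(3/2)) + 114 = √(1 + 6 + 2*(√6/36)) + 114 = √(1 + 6 + √6/18) + 114 = √(7 + √6/18) + 114 = 114 + √(7 + √6/18)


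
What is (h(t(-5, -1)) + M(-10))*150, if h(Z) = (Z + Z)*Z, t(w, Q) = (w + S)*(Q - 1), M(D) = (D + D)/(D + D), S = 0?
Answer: 30150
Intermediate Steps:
M(D) = 1 (M(D) = (2*D)/((2*D)) = (2*D)*(1/(2*D)) = 1)
t(w, Q) = w*(-1 + Q) (t(w, Q) = (w + 0)*(Q - 1) = w*(-1 + Q))
h(Z) = 2*Z**2 (h(Z) = (2*Z)*Z = 2*Z**2)
(h(t(-5, -1)) + M(-10))*150 = (2*(-5*(-1 - 1))**2 + 1)*150 = (2*(-5*(-2))**2 + 1)*150 = (2*10**2 + 1)*150 = (2*100 + 1)*150 = (200 + 1)*150 = 201*150 = 30150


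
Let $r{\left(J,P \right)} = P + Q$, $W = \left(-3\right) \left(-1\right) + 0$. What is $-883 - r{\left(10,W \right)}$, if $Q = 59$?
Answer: $-945$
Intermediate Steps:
$W = 3$ ($W = 3 + 0 = 3$)
$r{\left(J,P \right)} = 59 + P$ ($r{\left(J,P \right)} = P + 59 = 59 + P$)
$-883 - r{\left(10,W \right)} = -883 - \left(59 + 3\right) = -883 - 62 = -945$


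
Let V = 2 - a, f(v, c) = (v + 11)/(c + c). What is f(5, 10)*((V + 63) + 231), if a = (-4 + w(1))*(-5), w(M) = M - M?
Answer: 1104/5 ≈ 220.80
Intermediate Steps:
w(M) = 0
f(v, c) = (11 + v)/(2*c) (f(v, c) = (11 + v)/((2*c)) = (11 + v)*(1/(2*c)) = (11 + v)/(2*c))
a = 20 (a = (-4 + 0)*(-5) = -4*(-5) = 20)
V = -18 (V = 2 - 1*20 = 2 - 20 = -18)
f(5, 10)*((V + 63) + 231) = ((1/2)*(11 + 5)/10)*((-18 + 63) + 231) = ((1/2)*(1/10)*16)*(45 + 231) = (4/5)*276 = 1104/5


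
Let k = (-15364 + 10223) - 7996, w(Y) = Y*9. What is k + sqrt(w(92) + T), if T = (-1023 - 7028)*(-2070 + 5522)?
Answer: -13137 + 38*I*sqrt(19246) ≈ -13137.0 + 5271.7*I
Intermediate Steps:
w(Y) = 9*Y
T = -27792052 (T = -8051*3452 = -27792052)
k = -13137 (k = -5141 - 7996 = -13137)
k + sqrt(w(92) + T) = -13137 + sqrt(9*92 - 27792052) = -13137 + sqrt(828 - 27792052) = -13137 + sqrt(-27791224) = -13137 + 38*I*sqrt(19246)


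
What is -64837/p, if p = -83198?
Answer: 64837/83198 ≈ 0.77931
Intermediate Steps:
-64837/p = -64837/(-83198) = -64837*(-1/83198) = 64837/83198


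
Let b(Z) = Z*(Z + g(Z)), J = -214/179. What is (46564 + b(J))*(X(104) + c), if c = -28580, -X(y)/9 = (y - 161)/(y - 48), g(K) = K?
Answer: -596807176998093/448574 ≈ -1.3305e+9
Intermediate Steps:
X(y) = -9*(-161 + y)/(-48 + y) (X(y) = -9*(y - 161)/(y - 48) = -9*(-161 + y)/(-48 + y))
J = -214/179 (J = -214*1/179 = -214/179 ≈ -1.1955)
b(Z) = 2*Z² (b(Z) = Z*(Z + Z) = Z*(2*Z) = 2*Z²)
(46564 + b(J))*(X(104) + c) = (46564 + 2*(-214/179)²)*(9*(161 - 1*104)/(-48 + 104) - 28580) = (46564 + 2*(45796/32041))*(9*(161 - 104)/56 - 28580) = (46564 + 91592/32041)*(9*(1/56)*57 - 28580) = 1492048716*(513/56 - 28580)/32041 = (1492048716/32041)*(-1599967/56) = -596807176998093/448574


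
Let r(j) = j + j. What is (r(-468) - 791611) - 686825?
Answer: -1479372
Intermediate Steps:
r(j) = 2*j
(r(-468) - 791611) - 686825 = (2*(-468) - 791611) - 686825 = (-936 - 791611) - 686825 = -792547 - 686825 = -1479372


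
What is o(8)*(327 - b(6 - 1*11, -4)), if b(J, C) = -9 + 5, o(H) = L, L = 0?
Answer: 0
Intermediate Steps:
o(H) = 0
b(J, C) = -4
o(8)*(327 - b(6 - 1*11, -4)) = 0*(327 - 1*(-4)) = 0*(327 + 4) = 0*331 = 0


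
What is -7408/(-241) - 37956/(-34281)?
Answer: 87700348/2753907 ≈ 31.846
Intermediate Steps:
-7408/(-241) - 37956/(-34281) = -7408*(-1/241) - 37956*(-1/34281) = 7408/241 + 12652/11427 = 87700348/2753907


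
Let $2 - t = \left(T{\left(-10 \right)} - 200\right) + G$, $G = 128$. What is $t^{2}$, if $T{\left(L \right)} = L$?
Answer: $7056$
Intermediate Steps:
$t = 84$ ($t = 2 - \left(\left(-10 - 200\right) + 128\right) = 2 - \left(-210 + 128\right) = 2 - -82 = 2 + 82 = 84$)
$t^{2} = 84^{2} = 7056$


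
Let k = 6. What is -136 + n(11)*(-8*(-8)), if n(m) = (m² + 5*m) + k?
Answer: 11512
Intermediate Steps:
n(m) = 6 + m² + 5*m (n(m) = (m² + 5*m) + 6 = 6 + m² + 5*m)
-136 + n(11)*(-8*(-8)) = -136 + (6 + 11² + 5*11)*(-8*(-8)) = -136 + (6 + 121 + 55)*64 = -136 + 182*64 = -136 + 11648 = 11512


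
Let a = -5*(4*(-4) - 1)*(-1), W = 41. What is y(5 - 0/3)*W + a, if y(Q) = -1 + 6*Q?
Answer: 1104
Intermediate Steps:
a = -85 (a = -5*(-16 - 1)*(-1) = -5*(-17)*(-1) = 85*(-1) = -85)
y(5 - 0/3)*W + a = (-1 + 6*(5 - 0/3))*41 - 85 = (-1 + 6*(5 - 1*0))*41 - 85 = (-1 + 6*(5 + 0))*41 - 85 = (-1 + 6*5)*41 - 85 = (-1 + 30)*41 - 85 = 29*41 - 85 = 1189 - 85 = 1104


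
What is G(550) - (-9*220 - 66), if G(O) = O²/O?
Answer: 2596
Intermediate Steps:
G(O) = O
G(550) - (-9*220 - 66) = 550 - (-9*220 - 66) = 550 - (-1980 - 66) = 550 - 1*(-2046) = 550 + 2046 = 2596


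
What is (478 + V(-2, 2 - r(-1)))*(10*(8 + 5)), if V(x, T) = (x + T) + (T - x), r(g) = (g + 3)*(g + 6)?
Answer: 60060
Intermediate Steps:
r(g) = (3 + g)*(6 + g)
V(x, T) = 2*T (V(x, T) = (T + x) + (T - x) = 2*T)
(478 + V(-2, 2 - r(-1)))*(10*(8 + 5)) = (478 + 2*(2 - (18 + (-1)² + 9*(-1))))*(10*(8 + 5)) = (478 + 2*(2 - (18 + 1 - 9)))*(10*13) = (478 + 2*(2 - 1*10))*130 = (478 + 2*(2 - 10))*130 = (478 + 2*(-8))*130 = (478 - 16)*130 = 462*130 = 60060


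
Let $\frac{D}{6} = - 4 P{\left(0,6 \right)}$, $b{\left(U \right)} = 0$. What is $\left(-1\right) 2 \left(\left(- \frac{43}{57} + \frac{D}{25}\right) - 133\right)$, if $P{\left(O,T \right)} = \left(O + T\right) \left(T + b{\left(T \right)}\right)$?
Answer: $\frac{479696}{1425} \approx 336.63$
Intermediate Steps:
$P{\left(O,T \right)} = T \left(O + T\right)$ ($P{\left(O,T \right)} = \left(O + T\right) \left(T + 0\right) = \left(O + T\right) T = T \left(O + T\right)$)
$D = -864$ ($D = 6 \left(- 4 \cdot 6 \left(0 + 6\right)\right) = 6 \left(- 4 \cdot 6 \cdot 6\right) = 6 \left(\left(-4\right) 36\right) = 6 \left(-144\right) = -864$)
$\left(-1\right) 2 \left(\left(- \frac{43}{57} + \frac{D}{25}\right) - 133\right) = \left(-1\right) 2 \left(\left(- \frac{43}{57} - \frac{864}{25}\right) - 133\right) = - 2 \left(\left(\left(-43\right) \frac{1}{57} - \frac{864}{25}\right) - 133\right) = - 2 \left(\left(- \frac{43}{57} - \frac{864}{25}\right) - 133\right) = - 2 \left(- \frac{50323}{1425} - 133\right) = \left(-2\right) \left(- \frac{239848}{1425}\right) = \frac{479696}{1425}$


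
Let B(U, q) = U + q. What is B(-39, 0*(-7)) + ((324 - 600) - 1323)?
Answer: -1638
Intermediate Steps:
B(-39, 0*(-7)) + ((324 - 600) - 1323) = (-39 + 0*(-7)) + ((324 - 600) - 1323) = (-39 + 0) + (-276 - 1323) = -39 - 1599 = -1638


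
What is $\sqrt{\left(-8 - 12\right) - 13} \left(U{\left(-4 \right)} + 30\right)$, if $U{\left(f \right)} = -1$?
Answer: $29 i \sqrt{33} \approx 166.59 i$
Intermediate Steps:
$\sqrt{\left(-8 - 12\right) - 13} \left(U{\left(-4 \right)} + 30\right) = \sqrt{\left(-8 - 12\right) - 13} \left(-1 + 30\right) = \sqrt{-20 - 13} \cdot 29 = \sqrt{-33} \cdot 29 = i \sqrt{33} \cdot 29 = 29 i \sqrt{33}$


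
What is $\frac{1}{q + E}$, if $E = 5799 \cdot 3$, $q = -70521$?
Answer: $- \frac{1}{53124} \approx -1.8824 \cdot 10^{-5}$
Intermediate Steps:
$E = 17397$
$\frac{1}{q + E} = \frac{1}{-70521 + 17397} = \frac{1}{-53124} = - \frac{1}{53124}$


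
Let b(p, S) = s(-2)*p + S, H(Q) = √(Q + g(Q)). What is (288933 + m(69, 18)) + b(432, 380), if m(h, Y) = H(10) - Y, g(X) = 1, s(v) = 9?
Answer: 293183 + √11 ≈ 2.9319e+5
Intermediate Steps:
H(Q) = √(1 + Q) (H(Q) = √(Q + 1) = √(1 + Q))
b(p, S) = S + 9*p (b(p, S) = 9*p + S = S + 9*p)
m(h, Y) = √11 - Y (m(h, Y) = √(1 + 10) - Y = √11 - Y)
(288933 + m(69, 18)) + b(432, 380) = (288933 + (√11 - 1*18)) + (380 + 9*432) = (288933 + (√11 - 18)) + (380 + 3888) = (288933 + (-18 + √11)) + 4268 = (288915 + √11) + 4268 = 293183 + √11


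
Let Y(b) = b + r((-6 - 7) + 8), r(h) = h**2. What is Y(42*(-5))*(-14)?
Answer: 2590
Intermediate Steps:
Y(b) = 25 + b (Y(b) = b + ((-6 - 7) + 8)**2 = b + (-13 + 8)**2 = b + (-5)**2 = b + 25 = 25 + b)
Y(42*(-5))*(-14) = (25 + 42*(-5))*(-14) = (25 - 210)*(-14) = -185*(-14) = 2590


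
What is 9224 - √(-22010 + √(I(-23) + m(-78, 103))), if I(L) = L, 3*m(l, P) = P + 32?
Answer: 9224 - √(-22010 + √22) ≈ 9224.0 - 148.34*I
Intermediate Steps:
m(l, P) = 32/3 + P/3 (m(l, P) = (P + 32)/3 = (32 + P)/3 = 32/3 + P/3)
9224 - √(-22010 + √(I(-23) + m(-78, 103))) = 9224 - √(-22010 + √(-23 + (32/3 + (⅓)*103))) = 9224 - √(-22010 + √(-23 + (32/3 + 103/3))) = 9224 - √(-22010 + √(-23 + 45)) = 9224 - √(-22010 + √22)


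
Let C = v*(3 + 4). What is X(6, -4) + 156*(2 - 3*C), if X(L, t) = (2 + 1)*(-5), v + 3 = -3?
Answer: 19953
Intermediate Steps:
v = -6 (v = -3 - 3 = -6)
X(L, t) = -15 (X(L, t) = 3*(-5) = -15)
C = -42 (C = -6*(3 + 4) = -6*7 = -42)
X(6, -4) + 156*(2 - 3*C) = -15 + 156*(2 - 3*(-42)) = -15 + 156*(2 + 126) = -15 + 156*128 = -15 + 19968 = 19953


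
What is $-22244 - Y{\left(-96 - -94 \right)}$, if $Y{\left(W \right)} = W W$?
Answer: $-22248$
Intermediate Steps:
$Y{\left(W \right)} = W^{2}$
$-22244 - Y{\left(-96 - -94 \right)} = -22244 - \left(-96 - -94\right)^{2} = -22244 - \left(-96 + 94\right)^{2} = -22244 - \left(-2\right)^{2} = -22244 - 4 = -22248$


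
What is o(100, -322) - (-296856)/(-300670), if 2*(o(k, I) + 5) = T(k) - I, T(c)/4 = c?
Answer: 53370832/150335 ≈ 355.01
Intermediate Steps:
T(c) = 4*c
o(k, I) = -5 + 2*k - I/2 (o(k, I) = -5 + (4*k - I)/2 = -5 + (-I + 4*k)/2 = -5 + (2*k - I/2) = -5 + 2*k - I/2)
o(100, -322) - (-296856)/(-300670) = (-5 + 2*100 - 1/2*(-322)) - (-296856)/(-300670) = (-5 + 200 + 161) - (-296856)*(-1)/300670 = 356 - 1*148428/150335 = 356 - 148428/150335 = 53370832/150335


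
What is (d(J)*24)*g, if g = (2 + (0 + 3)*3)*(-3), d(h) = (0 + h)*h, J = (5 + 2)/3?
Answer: -4312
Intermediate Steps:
J = 7/3 (J = 7*(⅓) = 7/3 ≈ 2.3333)
d(h) = h² (d(h) = h*h = h²)
g = -33 (g = (2 + 3*3)*(-3) = (2 + 9)*(-3) = 11*(-3) = -33)
(d(J)*24)*g = ((7/3)²*24)*(-33) = ((49/9)*24)*(-33) = (392/3)*(-33) = -4312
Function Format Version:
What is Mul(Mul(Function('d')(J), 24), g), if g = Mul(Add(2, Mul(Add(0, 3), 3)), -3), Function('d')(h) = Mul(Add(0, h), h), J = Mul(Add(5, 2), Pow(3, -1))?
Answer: -4312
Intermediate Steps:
J = Rational(7, 3) (J = Mul(7, Rational(1, 3)) = Rational(7, 3) ≈ 2.3333)
Function('d')(h) = Pow(h, 2) (Function('d')(h) = Mul(h, h) = Pow(h, 2))
g = -33 (g = Mul(Add(2, Mul(3, 3)), -3) = Mul(Add(2, 9), -3) = Mul(11, -3) = -33)
Mul(Mul(Function('d')(J), 24), g) = Mul(Mul(Pow(Rational(7, 3), 2), 24), -33) = Mul(Mul(Rational(49, 9), 24), -33) = Mul(Rational(392, 3), -33) = -4312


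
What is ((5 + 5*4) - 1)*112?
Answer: 2688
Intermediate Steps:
((5 + 5*4) - 1)*112 = ((5 + 20) - 1)*112 = (25 - 1)*112 = 24*112 = 2688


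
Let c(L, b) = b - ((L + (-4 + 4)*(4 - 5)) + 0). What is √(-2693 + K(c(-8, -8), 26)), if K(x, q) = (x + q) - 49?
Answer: 2*I*√679 ≈ 52.115*I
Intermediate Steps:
c(L, b) = b - L (c(L, b) = b - ((L + 0*(-1)) + 0) = b - ((L + 0) + 0) = b - (L + 0) = b - L)
K(x, q) = -49 + q + x (K(x, q) = (q + x) - 49 = -49 + q + x)
√(-2693 + K(c(-8, -8), 26)) = √(-2693 + (-49 + 26 + (-8 - 1*(-8)))) = √(-2693 + (-49 + 26 + (-8 + 8))) = √(-2693 + (-49 + 26 + 0)) = √(-2693 - 23) = √(-2716) = 2*I*√679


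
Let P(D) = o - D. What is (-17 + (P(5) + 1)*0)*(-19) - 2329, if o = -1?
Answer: -2006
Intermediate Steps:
P(D) = -1 - D
(-17 + (P(5) + 1)*0)*(-19) - 2329 = (-17 + ((-1 - 1*5) + 1)*0)*(-19) - 2329 = (-17 + ((-1 - 5) + 1)*0)*(-19) - 2329 = (-17 + (-6 + 1)*0)*(-19) - 2329 = (-17 - 5*0)*(-19) - 2329 = (-17 + 0)*(-19) - 2329 = -17*(-19) - 2329 = 323 - 2329 = -2006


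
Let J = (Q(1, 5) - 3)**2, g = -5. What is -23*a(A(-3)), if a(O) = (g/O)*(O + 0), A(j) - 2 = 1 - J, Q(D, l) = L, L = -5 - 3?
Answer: 115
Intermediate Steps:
L = -8
Q(D, l) = -8
J = 121 (J = (-8 - 3)**2 = (-11)**2 = 121)
A(j) = -118 (A(j) = 2 + (1 - 1*121) = 2 + (1 - 121) = 2 - 120 = -118)
a(O) = -5 (a(O) = (-5/O)*(O + 0) = (-5/O)*O = -5)
-23*a(A(-3)) = -23*(-5) = 115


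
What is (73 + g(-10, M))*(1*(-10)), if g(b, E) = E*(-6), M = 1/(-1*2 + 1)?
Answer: -790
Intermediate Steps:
M = -1 (M = 1/(-2 + 1) = 1/(-1) = -1)
g(b, E) = -6*E
(73 + g(-10, M))*(1*(-10)) = (73 - 6*(-1))*(1*(-10)) = (73 + 6)*(-10) = 79*(-10) = -790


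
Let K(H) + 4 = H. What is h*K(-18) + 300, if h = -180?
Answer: 4260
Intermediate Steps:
K(H) = -4 + H
h*K(-18) + 300 = -180*(-4 - 18) + 300 = -180*(-22) + 300 = 3960 + 300 = 4260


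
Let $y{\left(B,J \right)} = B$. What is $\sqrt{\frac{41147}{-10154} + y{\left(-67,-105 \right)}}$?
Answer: $\frac{i \sqrt{7325755610}}{10154} \approx 8.4293 i$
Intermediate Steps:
$\sqrt{\frac{41147}{-10154} + y{\left(-67,-105 \right)}} = \sqrt{\frac{41147}{-10154} - 67} = \sqrt{41147 \left(- \frac{1}{10154}\right) - 67} = \sqrt{- \frac{41147}{10154} - 67} = \sqrt{- \frac{721465}{10154}} = \frac{i \sqrt{7325755610}}{10154}$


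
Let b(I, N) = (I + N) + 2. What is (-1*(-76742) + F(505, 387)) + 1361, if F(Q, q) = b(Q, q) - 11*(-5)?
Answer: 79052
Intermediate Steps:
b(I, N) = 2 + I + N
F(Q, q) = 57 + Q + q (F(Q, q) = (2 + Q + q) - 11*(-5) = (2 + Q + q) + 55 = 57 + Q + q)
(-1*(-76742) + F(505, 387)) + 1361 = (-1*(-76742) + (57 + 505 + 387)) + 1361 = (76742 + 949) + 1361 = 77691 + 1361 = 79052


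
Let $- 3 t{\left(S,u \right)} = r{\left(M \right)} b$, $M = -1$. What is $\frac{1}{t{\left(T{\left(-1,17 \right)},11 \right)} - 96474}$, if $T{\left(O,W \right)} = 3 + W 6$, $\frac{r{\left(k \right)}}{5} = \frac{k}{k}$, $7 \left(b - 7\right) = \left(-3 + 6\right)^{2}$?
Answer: $- \frac{21}{2026244} \approx -1.0364 \cdot 10^{-5}$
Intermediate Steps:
$b = \frac{58}{7}$ ($b = 7 + \frac{\left(-3 + 6\right)^{2}}{7} = 7 + \frac{3^{2}}{7} = 7 + \frac{1}{7} \cdot 9 = 7 + \frac{9}{7} = \frac{58}{7} \approx 8.2857$)
$r{\left(k \right)} = 5$ ($r{\left(k \right)} = 5 \frac{k}{k} = 5 \cdot 1 = 5$)
$T{\left(O,W \right)} = 3 + 6 W$
$t{\left(S,u \right)} = - \frac{290}{21}$ ($t{\left(S,u \right)} = - \frac{5 \cdot \frac{58}{7}}{3} = \left(- \frac{1}{3}\right) \frac{290}{7} = - \frac{290}{21}$)
$\frac{1}{t{\left(T{\left(-1,17 \right)},11 \right)} - 96474} = \frac{1}{- \frac{290}{21} - 96474} = \frac{1}{- \frac{2026244}{21}} = - \frac{21}{2026244}$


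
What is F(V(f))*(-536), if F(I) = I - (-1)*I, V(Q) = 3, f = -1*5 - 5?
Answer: -3216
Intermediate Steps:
f = -10 (f = -5 - 5 = -10)
F(I) = 2*I (F(I) = I + I = 2*I)
F(V(f))*(-536) = (2*3)*(-536) = 6*(-536) = -3216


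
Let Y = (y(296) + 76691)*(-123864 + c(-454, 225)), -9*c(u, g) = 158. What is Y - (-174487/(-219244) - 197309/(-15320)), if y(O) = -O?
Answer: -23840718047466247627/2519113560 ≈ -9.4639e+9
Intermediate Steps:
c(u, g) = -158/9 (c(u, g) = -1/9*158 = -158/9)
Y = -28391794310/3 (Y = (-1*296 + 76691)*(-123864 - 158/9) = (-296 + 76691)*(-1114934/9) = 76395*(-1114934/9) = -28391794310/3 ≈ -9.4639e+9)
Y - (-174487/(-219244) - 197309/(-15320)) = -28391794310/3 - (-174487/(-219244) - 197309/(-15320)) = -28391794310/3 - (-174487*(-1/219244) - 197309*(-1/15320)) = -28391794310/3 - (174487/219244 + 197309/15320) = -28391794310/3 - 1*11482988809/839704520 = -28391794310/3 - 11482988809/839704520 = -23840718047466247627/2519113560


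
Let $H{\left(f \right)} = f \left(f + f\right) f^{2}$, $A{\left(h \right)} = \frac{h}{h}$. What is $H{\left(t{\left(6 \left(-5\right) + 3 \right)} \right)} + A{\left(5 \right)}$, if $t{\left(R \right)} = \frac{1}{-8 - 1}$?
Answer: $\frac{6563}{6561} \approx 1.0003$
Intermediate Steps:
$t{\left(R \right)} = - \frac{1}{9}$ ($t{\left(R \right)} = \frac{1}{-9} = - \frac{1}{9}$)
$A{\left(h \right)} = 1$
$H{\left(f \right)} = 2 f^{4}$ ($H{\left(f \right)} = f 2 f f^{2} = 2 f^{2} f^{2} = 2 f^{4}$)
$H{\left(t{\left(6 \left(-5\right) + 3 \right)} \right)} + A{\left(5 \right)} = 2 \left(- \frac{1}{9}\right)^{4} + 1 = 2 \cdot \frac{1}{6561} + 1 = \frac{2}{6561} + 1 = \frac{6563}{6561}$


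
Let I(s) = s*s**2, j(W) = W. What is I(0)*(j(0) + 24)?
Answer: 0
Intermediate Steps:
I(s) = s**3
I(0)*(j(0) + 24) = 0**3*(0 + 24) = 0*24 = 0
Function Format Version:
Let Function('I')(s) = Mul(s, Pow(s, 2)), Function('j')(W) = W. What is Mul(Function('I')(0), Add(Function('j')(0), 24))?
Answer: 0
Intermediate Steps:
Function('I')(s) = Pow(s, 3)
Mul(Function('I')(0), Add(Function('j')(0), 24)) = Mul(Pow(0, 3), Add(0, 24)) = Mul(0, 24) = 0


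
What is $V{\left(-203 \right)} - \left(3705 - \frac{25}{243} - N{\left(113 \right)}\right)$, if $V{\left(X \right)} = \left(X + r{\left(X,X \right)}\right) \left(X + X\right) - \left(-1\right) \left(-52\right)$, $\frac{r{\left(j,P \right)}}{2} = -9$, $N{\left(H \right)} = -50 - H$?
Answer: $\frac{20850883}{243} \approx 85806.0$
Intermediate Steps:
$r{\left(j,P \right)} = -18$ ($r{\left(j,P \right)} = 2 \left(-9\right) = -18$)
$V{\left(X \right)} = -52 + 2 X \left(-18 + X\right)$ ($V{\left(X \right)} = \left(X - 18\right) \left(X + X\right) - \left(-1\right) \left(-52\right) = \left(-18 + X\right) 2 X - 52 = 2 X \left(-18 + X\right) - 52 = -52 + 2 X \left(-18 + X\right)$)
$V{\left(-203 \right)} - \left(3705 - \frac{25}{243} - N{\left(113 \right)}\right) = \left(-52 - -7308 + 2 \left(-203\right)^{2}\right) - \left(3868 - \frac{25}{243}\right) = \left(-52 + 7308 + 2 \cdot 41209\right) - \frac{939899}{243} = \left(-52 + 7308 + 82418\right) + \left(\left(-3705 + \frac{25}{243}\right) - 163\right) = 89674 - \frac{939899}{243} = \frac{20850883}{243}$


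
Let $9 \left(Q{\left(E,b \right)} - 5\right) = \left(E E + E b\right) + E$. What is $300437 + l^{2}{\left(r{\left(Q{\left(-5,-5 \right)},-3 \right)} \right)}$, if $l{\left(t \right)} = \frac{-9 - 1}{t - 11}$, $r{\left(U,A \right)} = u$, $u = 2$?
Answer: $\frac{24335497}{81} \approx 3.0044 \cdot 10^{5}$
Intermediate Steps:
$Q{\left(E,b \right)} = 5 + \frac{E}{9} + \frac{E^{2}}{9} + \frac{E b}{9}$ ($Q{\left(E,b \right)} = 5 + \frac{\left(E E + E b\right) + E}{9} = 5 + \frac{\left(E^{2} + E b\right) + E}{9} = 5 + \frac{E + E^{2} + E b}{9} = 5 + \left(\frac{E}{9} + \frac{E^{2}}{9} + \frac{E b}{9}\right) = 5 + \frac{E}{9} + \frac{E^{2}}{9} + \frac{E b}{9}$)
$r{\left(U,A \right)} = 2$
$l{\left(t \right)} = - \frac{10}{-11 + t}$
$300437 + l^{2}{\left(r{\left(Q{\left(-5,-5 \right)},-3 \right)} \right)} = 300437 + \left(- \frac{10}{-11 + 2}\right)^{2} = 300437 + \left(- \frac{10}{-9}\right)^{2} = 300437 + \left(\left(-10\right) \left(- \frac{1}{9}\right)\right)^{2} = 300437 + \left(\frac{10}{9}\right)^{2} = 300437 + \frac{100}{81} = \frac{24335497}{81}$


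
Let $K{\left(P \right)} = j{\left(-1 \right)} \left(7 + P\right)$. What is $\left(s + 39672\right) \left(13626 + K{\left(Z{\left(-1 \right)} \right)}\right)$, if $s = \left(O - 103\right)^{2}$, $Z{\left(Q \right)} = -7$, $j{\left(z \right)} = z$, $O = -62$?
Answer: $911538522$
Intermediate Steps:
$K{\left(P \right)} = -7 - P$ ($K{\left(P \right)} = - (7 + P) = -7 - P$)
$s = 27225$ ($s = \left(-62 - 103\right)^{2} = \left(-165\right)^{2} = 27225$)
$\left(s + 39672\right) \left(13626 + K{\left(Z{\left(-1 \right)} \right)}\right) = \left(27225 + 39672\right) \left(13626 - 0\right) = 66897 \left(13626 + \left(-7 + 7\right)\right) = 66897 \left(13626 + 0\right) = 66897 \cdot 13626 = 911538522$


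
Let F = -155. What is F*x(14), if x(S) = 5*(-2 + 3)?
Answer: -775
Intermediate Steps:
x(S) = 5 (x(S) = 5*1 = 5)
F*x(14) = -155*5 = -775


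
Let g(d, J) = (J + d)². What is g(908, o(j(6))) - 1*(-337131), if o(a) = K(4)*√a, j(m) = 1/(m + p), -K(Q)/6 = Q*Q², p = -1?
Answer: 5955431/5 - 697344*√5/5 ≈ 8.7922e+5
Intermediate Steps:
K(Q) = -6*Q³ (K(Q) = -6*Q*Q² = -6*Q³)
j(m) = 1/(-1 + m) (j(m) = 1/(m - 1) = 1/(-1 + m))
o(a) = -384*√a (o(a) = (-6*4³)*√a = (-6*64)*√a = -384*√a)
g(908, o(j(6))) - 1*(-337131) = (-384/√(-1 + 6) + 908)² - 1*(-337131) = (-384*√5/5 + 908)² + 337131 = (908 - 384*√5/5)² + 337131 = 337131 + (908 - 384*√5/5)²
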